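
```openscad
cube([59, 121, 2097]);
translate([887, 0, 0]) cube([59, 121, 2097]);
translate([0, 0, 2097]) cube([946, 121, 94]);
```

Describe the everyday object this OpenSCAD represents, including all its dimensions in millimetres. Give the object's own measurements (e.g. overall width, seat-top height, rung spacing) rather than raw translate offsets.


A door frame. The clear opening is 828 mm wide and 2097 mm high. Two 59 mm wide jambs, 121 mm deep, stand either side of the opening from the floor to the top of the opening. A 94 mm thick head sits across the top of both jambs, spanning the full outside width of the frame.


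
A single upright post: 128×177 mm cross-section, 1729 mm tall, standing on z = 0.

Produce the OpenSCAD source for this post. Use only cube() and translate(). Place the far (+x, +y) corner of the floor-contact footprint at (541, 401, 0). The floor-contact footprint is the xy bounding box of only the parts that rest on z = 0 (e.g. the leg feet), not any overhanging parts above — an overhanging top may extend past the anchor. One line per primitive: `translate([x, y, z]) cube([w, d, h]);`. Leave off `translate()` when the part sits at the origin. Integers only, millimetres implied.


translate([413, 224, 0]) cube([128, 177, 1729]);


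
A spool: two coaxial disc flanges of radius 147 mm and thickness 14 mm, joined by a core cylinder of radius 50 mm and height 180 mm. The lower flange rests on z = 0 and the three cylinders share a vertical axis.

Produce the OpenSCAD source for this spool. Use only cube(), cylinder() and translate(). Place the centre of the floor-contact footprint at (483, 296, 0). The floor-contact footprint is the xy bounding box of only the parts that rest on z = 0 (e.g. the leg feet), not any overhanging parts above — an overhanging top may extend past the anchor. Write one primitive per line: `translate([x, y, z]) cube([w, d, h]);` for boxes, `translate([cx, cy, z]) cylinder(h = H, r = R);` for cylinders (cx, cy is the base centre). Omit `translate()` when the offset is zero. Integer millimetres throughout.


translate([483, 296, 0]) cylinder(h = 14, r = 147);
translate([483, 296, 14]) cylinder(h = 180, r = 50);
translate([483, 296, 194]) cylinder(h = 14, r = 147);


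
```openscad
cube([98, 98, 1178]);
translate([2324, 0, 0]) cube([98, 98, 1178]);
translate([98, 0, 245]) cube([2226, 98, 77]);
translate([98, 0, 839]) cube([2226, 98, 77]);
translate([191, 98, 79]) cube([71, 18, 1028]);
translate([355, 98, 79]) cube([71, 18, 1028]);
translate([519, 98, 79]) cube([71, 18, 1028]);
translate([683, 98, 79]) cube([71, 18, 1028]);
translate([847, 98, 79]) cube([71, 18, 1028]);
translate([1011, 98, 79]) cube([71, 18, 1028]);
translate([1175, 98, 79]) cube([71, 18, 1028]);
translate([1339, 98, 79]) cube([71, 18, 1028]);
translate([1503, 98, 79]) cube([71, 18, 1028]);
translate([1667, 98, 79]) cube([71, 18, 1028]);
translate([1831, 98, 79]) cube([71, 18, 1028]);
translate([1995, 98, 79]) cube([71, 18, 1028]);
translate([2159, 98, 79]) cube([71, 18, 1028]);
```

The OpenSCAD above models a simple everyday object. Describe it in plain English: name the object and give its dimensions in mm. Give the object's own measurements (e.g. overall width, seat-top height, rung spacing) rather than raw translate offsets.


A fence section. Two 98×98 mm posts, 1178 mm tall, stand on the floor with a clear span of 2226 mm between their inner faces. Two horizontal rails of 98×77 mm section span the gap between the posts with their undersides at z = 245 mm and z = 839 mm, flush with the posts' −y face. 13 pickets, each 71 mm wide, 18 mm thick and 1028 mm tall, are fixed to the +y face of the rails with their bottoms at z = 79 mm, spaced across the span with a 93 mm gap after the −x post and between neighbouring pickets, with 94 mm left before the +x post.


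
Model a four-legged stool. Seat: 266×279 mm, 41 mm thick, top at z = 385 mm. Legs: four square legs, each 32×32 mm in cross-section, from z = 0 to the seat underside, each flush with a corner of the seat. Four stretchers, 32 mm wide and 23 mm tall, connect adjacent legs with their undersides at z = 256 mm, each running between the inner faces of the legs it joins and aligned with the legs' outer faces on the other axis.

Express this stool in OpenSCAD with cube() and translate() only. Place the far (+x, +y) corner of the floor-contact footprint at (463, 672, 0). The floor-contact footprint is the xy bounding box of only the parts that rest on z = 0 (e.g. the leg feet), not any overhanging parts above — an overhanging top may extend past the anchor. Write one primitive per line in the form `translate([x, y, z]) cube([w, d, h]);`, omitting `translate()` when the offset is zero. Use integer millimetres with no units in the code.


translate([197, 393, 344]) cube([266, 279, 41]);
translate([197, 393, 0]) cube([32, 32, 344]);
translate([431, 393, 0]) cube([32, 32, 344]);
translate([197, 640, 0]) cube([32, 32, 344]);
translate([431, 640, 0]) cube([32, 32, 344]);
translate([229, 393, 256]) cube([202, 32, 23]);
translate([229, 640, 256]) cube([202, 32, 23]);
translate([197, 425, 256]) cube([32, 215, 23]);
translate([431, 425, 256]) cube([32, 215, 23]);


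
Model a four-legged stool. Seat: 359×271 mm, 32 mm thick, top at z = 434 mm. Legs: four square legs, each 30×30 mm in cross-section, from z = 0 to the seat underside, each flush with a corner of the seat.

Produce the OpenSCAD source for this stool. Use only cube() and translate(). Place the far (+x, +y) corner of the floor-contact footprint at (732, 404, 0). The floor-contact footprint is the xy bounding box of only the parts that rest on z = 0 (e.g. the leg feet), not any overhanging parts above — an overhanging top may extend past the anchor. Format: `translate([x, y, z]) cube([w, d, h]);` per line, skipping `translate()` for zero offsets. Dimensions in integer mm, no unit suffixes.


// leg_h = 434 - 32 = 402
translate([373, 133, 402]) cube([359, 271, 32]);
translate([373, 133, 0]) cube([30, 30, 402]);
translate([702, 133, 0]) cube([30, 30, 402]);
translate([373, 374, 0]) cube([30, 30, 402]);
translate([702, 374, 0]) cube([30, 30, 402]);


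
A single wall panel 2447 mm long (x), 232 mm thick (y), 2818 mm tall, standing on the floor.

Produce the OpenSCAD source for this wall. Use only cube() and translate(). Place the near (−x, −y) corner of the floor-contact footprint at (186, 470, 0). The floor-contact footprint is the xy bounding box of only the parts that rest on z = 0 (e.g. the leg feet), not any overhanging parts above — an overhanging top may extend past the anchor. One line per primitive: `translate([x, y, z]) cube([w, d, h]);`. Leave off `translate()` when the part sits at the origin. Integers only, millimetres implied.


translate([186, 470, 0]) cube([2447, 232, 2818]);


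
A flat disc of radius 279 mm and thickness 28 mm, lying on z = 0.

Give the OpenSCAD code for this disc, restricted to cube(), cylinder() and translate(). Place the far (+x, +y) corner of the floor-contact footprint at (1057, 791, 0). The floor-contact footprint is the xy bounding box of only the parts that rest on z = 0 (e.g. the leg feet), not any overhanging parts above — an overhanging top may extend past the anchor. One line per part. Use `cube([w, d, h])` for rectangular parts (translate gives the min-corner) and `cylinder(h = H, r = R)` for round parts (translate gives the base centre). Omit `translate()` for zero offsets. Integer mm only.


translate([778, 512, 0]) cylinder(h = 28, r = 279);


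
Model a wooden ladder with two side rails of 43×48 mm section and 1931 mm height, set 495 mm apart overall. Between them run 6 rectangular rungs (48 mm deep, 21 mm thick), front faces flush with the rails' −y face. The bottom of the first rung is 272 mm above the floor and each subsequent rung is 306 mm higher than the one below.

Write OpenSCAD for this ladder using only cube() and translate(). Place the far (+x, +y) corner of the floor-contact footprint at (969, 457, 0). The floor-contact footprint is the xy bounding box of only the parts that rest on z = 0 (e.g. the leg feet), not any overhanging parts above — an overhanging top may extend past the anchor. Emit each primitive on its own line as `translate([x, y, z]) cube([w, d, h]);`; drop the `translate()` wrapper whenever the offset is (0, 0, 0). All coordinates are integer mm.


// rung span = 495 - 2*43 = 409
// rung[k] z = 272 + k*306
translate([474, 409, 0]) cube([43, 48, 1931]);
translate([926, 409, 0]) cube([43, 48, 1931]);
translate([517, 409, 272]) cube([409, 48, 21]);
translate([517, 409, 578]) cube([409, 48, 21]);
translate([517, 409, 884]) cube([409, 48, 21]);
translate([517, 409, 1190]) cube([409, 48, 21]);
translate([517, 409, 1496]) cube([409, 48, 21]);
translate([517, 409, 1802]) cube([409, 48, 21]);


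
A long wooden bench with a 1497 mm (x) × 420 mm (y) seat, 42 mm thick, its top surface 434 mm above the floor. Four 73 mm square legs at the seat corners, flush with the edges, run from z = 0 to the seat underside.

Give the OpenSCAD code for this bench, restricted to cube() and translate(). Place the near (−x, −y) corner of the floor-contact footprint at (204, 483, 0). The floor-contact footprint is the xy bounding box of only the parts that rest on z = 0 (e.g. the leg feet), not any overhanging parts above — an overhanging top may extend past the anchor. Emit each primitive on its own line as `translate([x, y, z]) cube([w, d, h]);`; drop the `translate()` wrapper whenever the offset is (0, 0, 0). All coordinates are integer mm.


translate([204, 483, 392]) cube([1497, 420, 42]);
translate([204, 483, 0]) cube([73, 73, 392]);
translate([204, 830, 0]) cube([73, 73, 392]);
translate([1628, 483, 0]) cube([73, 73, 392]);
translate([1628, 830, 0]) cube([73, 73, 392]);


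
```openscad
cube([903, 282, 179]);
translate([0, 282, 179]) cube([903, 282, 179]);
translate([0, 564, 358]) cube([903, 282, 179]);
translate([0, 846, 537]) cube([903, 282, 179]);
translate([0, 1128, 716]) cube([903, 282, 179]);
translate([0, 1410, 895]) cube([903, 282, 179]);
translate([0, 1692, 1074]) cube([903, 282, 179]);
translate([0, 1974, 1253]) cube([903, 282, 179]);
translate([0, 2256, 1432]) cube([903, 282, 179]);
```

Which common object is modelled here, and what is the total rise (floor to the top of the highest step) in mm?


A staircase. The total rise is 1611 mm.

9 identical blocks, each offset up and back from the previous — a staircase. Each step is 179 mm tall and there are 9 of them, so the total rise is 9 × 179 = 1611 mm.


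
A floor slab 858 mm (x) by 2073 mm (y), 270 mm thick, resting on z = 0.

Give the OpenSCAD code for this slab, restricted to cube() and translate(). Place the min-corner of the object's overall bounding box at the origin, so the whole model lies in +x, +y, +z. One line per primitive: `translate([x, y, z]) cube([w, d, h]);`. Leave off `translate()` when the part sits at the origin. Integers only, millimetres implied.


cube([858, 2073, 270]);


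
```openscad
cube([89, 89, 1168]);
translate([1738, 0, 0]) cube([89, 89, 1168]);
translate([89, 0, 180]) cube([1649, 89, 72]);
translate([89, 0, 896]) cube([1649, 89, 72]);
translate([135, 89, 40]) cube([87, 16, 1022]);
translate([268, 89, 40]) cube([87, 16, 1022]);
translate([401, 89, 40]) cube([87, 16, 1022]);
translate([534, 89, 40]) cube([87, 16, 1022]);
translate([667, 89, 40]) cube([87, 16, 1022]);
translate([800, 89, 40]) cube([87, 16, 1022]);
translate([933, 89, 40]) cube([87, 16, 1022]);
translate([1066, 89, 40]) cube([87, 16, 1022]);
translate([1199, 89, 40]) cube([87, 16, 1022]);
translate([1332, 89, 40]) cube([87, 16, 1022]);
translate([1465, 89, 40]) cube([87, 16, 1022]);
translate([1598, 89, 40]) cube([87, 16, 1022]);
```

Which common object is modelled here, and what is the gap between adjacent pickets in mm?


A fence section. The picket gap is 46 mm.

Two posts, two rails, 12 pickets — a fence section. Span 1649 mm holds 12 pickets of 87 mm with 13 equal gaps: ⌊(1649 − 12·87) / 13⌋ = 46 mm.


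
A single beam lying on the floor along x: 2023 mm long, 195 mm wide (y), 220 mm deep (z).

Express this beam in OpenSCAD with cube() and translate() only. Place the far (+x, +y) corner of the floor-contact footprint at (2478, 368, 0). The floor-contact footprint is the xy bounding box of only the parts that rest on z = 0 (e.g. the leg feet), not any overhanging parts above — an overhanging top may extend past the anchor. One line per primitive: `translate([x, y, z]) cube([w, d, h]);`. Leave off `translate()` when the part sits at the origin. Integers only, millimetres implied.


translate([455, 173, 0]) cube([2023, 195, 220]);


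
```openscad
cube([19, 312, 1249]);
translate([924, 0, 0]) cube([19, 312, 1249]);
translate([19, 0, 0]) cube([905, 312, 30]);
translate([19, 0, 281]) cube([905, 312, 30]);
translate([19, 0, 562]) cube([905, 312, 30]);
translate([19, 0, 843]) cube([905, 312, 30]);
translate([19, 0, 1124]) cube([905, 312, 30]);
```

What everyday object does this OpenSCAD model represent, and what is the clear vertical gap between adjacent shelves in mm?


A bookshelf. The clear shelf gap is 251 mm.

Two tall side panels with 5 horizontal boards between them — a bookshelf. The first two shelf undersides are at z = 0 and z = 281; with shelf thickness 30, the clear gap is 281 − 0 − 30 = 251 mm.


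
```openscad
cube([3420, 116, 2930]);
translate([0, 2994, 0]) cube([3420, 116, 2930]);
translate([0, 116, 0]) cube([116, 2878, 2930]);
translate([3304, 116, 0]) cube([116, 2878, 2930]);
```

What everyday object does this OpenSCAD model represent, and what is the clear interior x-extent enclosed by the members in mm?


A house (or room) frame. The interior width is 3188 mm.

Four 2930 mm walls enclosing a rectangle with no floor or roof — a room or house frame. Outside width is 3420 mm and wall thickness is 116 mm, so the interior width is 3420 − 2 × 116 = 3188 mm.


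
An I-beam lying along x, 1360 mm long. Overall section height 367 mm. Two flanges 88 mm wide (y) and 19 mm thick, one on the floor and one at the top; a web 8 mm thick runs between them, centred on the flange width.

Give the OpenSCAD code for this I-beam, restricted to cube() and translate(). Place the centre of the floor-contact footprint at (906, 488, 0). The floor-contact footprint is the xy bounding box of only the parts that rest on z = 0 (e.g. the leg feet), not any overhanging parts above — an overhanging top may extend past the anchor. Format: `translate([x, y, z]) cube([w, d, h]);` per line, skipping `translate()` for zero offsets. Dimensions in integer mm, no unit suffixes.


translate([226, 444, 0]) cube([1360, 88, 19]);
translate([226, 484, 19]) cube([1360, 8, 329]);
translate([226, 444, 348]) cube([1360, 88, 19]);


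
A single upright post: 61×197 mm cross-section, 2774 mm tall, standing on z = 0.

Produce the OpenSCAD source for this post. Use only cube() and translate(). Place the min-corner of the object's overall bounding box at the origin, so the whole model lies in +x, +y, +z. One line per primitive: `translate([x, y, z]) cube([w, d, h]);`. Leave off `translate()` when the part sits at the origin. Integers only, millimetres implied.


cube([61, 197, 2774]);


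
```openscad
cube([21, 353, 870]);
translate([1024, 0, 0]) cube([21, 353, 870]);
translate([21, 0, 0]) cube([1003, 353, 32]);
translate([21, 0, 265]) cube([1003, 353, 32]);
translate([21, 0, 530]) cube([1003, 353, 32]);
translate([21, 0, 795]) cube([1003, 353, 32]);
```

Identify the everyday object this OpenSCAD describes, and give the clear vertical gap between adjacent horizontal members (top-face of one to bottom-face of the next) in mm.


A bookshelf. The clear shelf gap is 233 mm.

Two tall side panels with 4 horizontal boards between them — a bookshelf. The first two shelf undersides are at z = 0 and z = 265; with shelf thickness 32, the clear gap is 265 − 0 − 32 = 233 mm.


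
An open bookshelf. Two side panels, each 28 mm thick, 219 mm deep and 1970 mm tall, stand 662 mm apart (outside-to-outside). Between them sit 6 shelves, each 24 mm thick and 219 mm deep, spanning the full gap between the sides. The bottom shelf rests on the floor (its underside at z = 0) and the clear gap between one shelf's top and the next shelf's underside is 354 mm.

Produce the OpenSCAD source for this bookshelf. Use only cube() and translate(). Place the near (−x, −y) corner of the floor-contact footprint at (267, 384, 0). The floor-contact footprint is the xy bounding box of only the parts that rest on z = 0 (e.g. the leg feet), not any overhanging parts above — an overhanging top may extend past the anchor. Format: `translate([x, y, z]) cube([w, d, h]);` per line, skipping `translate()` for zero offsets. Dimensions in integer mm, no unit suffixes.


translate([267, 384, 0]) cube([28, 219, 1970]);
translate([901, 384, 0]) cube([28, 219, 1970]);
translate([295, 384, 0]) cube([606, 219, 24]);
translate([295, 384, 378]) cube([606, 219, 24]);
translate([295, 384, 756]) cube([606, 219, 24]);
translate([295, 384, 1134]) cube([606, 219, 24]);
translate([295, 384, 1512]) cube([606, 219, 24]);
translate([295, 384, 1890]) cube([606, 219, 24]);


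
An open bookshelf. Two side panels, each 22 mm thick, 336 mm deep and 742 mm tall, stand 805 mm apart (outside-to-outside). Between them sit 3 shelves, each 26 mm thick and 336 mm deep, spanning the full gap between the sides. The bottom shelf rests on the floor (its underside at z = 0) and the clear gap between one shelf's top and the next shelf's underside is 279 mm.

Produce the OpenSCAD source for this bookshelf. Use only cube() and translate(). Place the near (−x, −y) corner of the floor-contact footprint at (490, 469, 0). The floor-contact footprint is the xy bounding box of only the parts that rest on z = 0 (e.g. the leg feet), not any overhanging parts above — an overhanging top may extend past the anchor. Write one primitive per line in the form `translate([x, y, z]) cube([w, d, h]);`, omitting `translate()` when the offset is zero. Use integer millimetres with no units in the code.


translate([490, 469, 0]) cube([22, 336, 742]);
translate([1273, 469, 0]) cube([22, 336, 742]);
translate([512, 469, 0]) cube([761, 336, 26]);
translate([512, 469, 305]) cube([761, 336, 26]);
translate([512, 469, 610]) cube([761, 336, 26]);


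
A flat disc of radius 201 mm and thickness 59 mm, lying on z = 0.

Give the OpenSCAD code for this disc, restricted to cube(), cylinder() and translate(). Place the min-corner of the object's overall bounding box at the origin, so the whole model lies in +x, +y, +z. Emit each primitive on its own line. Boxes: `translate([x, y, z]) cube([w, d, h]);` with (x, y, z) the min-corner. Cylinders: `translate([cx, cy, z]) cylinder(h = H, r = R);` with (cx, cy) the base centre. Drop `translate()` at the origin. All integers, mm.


translate([201, 201, 0]) cylinder(h = 59, r = 201);


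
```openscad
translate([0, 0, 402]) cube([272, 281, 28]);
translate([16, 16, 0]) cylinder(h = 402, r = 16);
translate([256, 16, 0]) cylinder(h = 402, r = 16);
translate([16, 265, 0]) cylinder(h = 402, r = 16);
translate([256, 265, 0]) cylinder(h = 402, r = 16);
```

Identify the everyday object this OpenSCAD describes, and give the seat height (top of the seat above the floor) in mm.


A stool. The seat height is 430 mm.

A 272×281×28 slab at z = 402 on four corner cylinders — a stool. The seat top is 402 + 28 = 430 mm.


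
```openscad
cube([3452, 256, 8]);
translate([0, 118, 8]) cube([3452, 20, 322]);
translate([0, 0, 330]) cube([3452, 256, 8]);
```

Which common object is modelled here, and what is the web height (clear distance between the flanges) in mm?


An I-beam. The web height is 322 mm.

Two wide flanges with a thin centred web — an I-beam. Overall 338 mm minus two 8 mm flanges gives a web of 338 − 2·8 = 322 mm.


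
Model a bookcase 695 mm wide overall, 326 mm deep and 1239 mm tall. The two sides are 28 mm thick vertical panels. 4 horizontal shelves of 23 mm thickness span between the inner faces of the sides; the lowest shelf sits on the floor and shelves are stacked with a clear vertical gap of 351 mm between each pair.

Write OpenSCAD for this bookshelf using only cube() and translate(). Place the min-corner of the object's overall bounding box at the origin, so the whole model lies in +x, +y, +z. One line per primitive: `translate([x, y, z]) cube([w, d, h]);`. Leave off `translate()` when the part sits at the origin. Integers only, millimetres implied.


cube([28, 326, 1239]);
translate([667, 0, 0]) cube([28, 326, 1239]);
translate([28, 0, 0]) cube([639, 326, 23]);
translate([28, 0, 374]) cube([639, 326, 23]);
translate([28, 0, 748]) cube([639, 326, 23]);
translate([28, 0, 1122]) cube([639, 326, 23]);


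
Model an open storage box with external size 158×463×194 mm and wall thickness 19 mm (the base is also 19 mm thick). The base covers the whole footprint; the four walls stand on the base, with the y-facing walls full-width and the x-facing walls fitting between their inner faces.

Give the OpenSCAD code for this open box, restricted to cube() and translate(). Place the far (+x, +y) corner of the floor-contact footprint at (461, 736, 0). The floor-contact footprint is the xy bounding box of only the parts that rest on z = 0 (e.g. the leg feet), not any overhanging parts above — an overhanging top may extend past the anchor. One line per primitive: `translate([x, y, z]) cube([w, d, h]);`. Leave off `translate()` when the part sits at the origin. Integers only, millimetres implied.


translate([303, 273, 0]) cube([158, 463, 19]);
translate([303, 273, 19]) cube([158, 19, 175]);
translate([303, 717, 19]) cube([158, 19, 175]);
translate([303, 292, 19]) cube([19, 425, 175]);
translate([442, 292, 19]) cube([19, 425, 175]);


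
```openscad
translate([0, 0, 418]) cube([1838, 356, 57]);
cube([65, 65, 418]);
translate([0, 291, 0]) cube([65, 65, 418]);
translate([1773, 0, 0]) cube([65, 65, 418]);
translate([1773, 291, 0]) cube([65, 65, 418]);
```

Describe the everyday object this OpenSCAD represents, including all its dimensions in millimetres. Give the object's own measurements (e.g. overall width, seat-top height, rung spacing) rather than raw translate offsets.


A long wooden bench with a 1838 mm (x) × 356 mm (y) seat, 57 mm thick, its top surface 475 mm above the floor. Four 65 mm square legs at the seat corners, flush with the edges, run from z = 0 to the seat underside.


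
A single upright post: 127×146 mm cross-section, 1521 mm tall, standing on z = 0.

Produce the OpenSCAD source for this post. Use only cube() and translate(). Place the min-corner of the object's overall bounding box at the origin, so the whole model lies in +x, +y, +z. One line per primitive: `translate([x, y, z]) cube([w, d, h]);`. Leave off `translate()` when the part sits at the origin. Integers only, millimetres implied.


cube([127, 146, 1521]);


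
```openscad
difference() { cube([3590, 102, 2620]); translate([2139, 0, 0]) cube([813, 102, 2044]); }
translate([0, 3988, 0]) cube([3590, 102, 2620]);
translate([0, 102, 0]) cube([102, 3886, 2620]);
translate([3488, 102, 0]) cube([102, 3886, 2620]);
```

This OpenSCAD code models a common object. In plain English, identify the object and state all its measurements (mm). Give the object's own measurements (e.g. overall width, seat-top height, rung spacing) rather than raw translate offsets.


A single room: four walls, each 2620 mm tall and 102 mm thick, enclosing an outside footprint 3590×4090 mm (x × y), no floor or roof. The front and back walls (−y and +y sides) run the full x-width; the side walls fit between their inner faces. A door opening 813 mm wide and 2044 mm tall is cut through the front wall from the floor up, its −x edge 2139 mm from the wall's −x end.


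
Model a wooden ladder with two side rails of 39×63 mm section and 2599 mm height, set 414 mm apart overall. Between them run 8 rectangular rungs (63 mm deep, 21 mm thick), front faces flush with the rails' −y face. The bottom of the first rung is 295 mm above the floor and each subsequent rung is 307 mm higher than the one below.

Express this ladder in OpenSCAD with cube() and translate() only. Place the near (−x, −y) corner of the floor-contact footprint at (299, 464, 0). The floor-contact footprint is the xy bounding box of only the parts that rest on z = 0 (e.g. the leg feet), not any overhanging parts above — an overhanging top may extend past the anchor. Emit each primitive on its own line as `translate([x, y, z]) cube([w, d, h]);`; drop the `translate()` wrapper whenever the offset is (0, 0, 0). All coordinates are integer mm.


translate([299, 464, 0]) cube([39, 63, 2599]);
translate([674, 464, 0]) cube([39, 63, 2599]);
translate([338, 464, 295]) cube([336, 63, 21]);
translate([338, 464, 602]) cube([336, 63, 21]);
translate([338, 464, 909]) cube([336, 63, 21]);
translate([338, 464, 1216]) cube([336, 63, 21]);
translate([338, 464, 1523]) cube([336, 63, 21]);
translate([338, 464, 1830]) cube([336, 63, 21]);
translate([338, 464, 2137]) cube([336, 63, 21]);
translate([338, 464, 2444]) cube([336, 63, 21]);


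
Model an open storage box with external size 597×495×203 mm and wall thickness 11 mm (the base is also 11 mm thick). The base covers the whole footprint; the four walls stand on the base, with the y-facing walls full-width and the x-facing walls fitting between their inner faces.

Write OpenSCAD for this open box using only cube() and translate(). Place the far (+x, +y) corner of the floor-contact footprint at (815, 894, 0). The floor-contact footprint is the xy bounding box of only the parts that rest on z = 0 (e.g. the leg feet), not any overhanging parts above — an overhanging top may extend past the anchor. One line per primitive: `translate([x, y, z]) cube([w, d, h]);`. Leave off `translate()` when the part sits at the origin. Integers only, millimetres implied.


translate([218, 399, 0]) cube([597, 495, 11]);
translate([218, 399, 11]) cube([597, 11, 192]);
translate([218, 883, 11]) cube([597, 11, 192]);
translate([218, 410, 11]) cube([11, 473, 192]);
translate([804, 410, 11]) cube([11, 473, 192]);


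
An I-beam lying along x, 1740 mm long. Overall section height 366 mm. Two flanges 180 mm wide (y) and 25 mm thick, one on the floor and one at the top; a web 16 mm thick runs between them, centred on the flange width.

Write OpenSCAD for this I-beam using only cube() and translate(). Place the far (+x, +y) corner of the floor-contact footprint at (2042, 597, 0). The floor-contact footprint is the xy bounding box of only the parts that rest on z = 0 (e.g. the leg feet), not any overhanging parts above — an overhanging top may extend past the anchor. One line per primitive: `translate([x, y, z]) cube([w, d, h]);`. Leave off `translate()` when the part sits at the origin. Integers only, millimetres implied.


translate([302, 417, 0]) cube([1740, 180, 25]);
translate([302, 499, 25]) cube([1740, 16, 316]);
translate([302, 417, 341]) cube([1740, 180, 25]);


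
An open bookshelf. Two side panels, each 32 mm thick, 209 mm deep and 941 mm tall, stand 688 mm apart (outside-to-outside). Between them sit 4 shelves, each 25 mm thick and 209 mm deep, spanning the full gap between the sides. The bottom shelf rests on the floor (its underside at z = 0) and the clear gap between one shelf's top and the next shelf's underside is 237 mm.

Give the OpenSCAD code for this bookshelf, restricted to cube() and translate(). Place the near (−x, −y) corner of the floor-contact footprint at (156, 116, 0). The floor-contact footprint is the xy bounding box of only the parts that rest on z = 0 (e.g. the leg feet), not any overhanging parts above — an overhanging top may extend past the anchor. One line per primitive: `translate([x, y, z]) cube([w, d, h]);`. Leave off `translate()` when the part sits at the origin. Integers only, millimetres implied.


translate([156, 116, 0]) cube([32, 209, 941]);
translate([812, 116, 0]) cube([32, 209, 941]);
translate([188, 116, 0]) cube([624, 209, 25]);
translate([188, 116, 262]) cube([624, 209, 25]);
translate([188, 116, 524]) cube([624, 209, 25]);
translate([188, 116, 786]) cube([624, 209, 25]);


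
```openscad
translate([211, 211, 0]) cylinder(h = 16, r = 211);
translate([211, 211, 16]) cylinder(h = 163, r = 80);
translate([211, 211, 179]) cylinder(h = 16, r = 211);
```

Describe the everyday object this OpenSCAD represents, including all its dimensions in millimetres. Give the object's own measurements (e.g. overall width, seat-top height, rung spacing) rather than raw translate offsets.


A spool: two coaxial disc flanges of radius 211 mm and thickness 16 mm, joined by a core cylinder of radius 80 mm and height 163 mm. The lower flange rests on z = 0 and the three cylinders share a vertical axis.


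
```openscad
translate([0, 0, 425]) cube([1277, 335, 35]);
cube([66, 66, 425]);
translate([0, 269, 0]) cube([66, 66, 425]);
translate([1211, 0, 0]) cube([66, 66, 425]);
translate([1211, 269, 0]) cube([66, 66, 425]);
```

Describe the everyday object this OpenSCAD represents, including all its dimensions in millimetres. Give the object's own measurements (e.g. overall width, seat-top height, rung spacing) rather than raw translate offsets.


A long wooden bench with a 1277 mm (x) × 335 mm (y) seat, 35 mm thick, its top surface 460 mm above the floor. Four 66 mm square legs at the seat corners, flush with the edges, run from z = 0 to the seat underside.


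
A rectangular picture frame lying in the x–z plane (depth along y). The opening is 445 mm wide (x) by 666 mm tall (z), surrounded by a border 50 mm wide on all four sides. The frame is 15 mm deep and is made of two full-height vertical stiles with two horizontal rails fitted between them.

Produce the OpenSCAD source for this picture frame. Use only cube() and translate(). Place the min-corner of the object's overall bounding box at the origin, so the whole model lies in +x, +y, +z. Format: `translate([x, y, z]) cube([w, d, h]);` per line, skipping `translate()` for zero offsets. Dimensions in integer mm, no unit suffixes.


cube([50, 15, 766]);
translate([495, 0, 0]) cube([50, 15, 766]);
translate([50, 0, 0]) cube([445, 15, 50]);
translate([50, 0, 716]) cube([445, 15, 50]);


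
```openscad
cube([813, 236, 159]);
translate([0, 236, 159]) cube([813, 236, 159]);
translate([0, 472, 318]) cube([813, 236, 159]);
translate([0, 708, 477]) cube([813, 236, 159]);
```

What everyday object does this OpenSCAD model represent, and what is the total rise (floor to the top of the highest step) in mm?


A staircase. The total rise is 636 mm.

4 identical blocks, each offset up and back from the previous — a staircase. Each step is 159 mm tall and there are 4 of them, so the total rise is 4 × 159 = 636 mm.


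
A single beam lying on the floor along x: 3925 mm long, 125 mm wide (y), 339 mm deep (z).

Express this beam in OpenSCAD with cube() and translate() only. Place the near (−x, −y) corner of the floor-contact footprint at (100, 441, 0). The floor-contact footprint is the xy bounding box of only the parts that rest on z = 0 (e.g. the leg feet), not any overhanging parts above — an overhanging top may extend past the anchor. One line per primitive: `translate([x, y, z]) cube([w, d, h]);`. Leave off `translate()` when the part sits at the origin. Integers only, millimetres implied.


translate([100, 441, 0]) cube([3925, 125, 339]);


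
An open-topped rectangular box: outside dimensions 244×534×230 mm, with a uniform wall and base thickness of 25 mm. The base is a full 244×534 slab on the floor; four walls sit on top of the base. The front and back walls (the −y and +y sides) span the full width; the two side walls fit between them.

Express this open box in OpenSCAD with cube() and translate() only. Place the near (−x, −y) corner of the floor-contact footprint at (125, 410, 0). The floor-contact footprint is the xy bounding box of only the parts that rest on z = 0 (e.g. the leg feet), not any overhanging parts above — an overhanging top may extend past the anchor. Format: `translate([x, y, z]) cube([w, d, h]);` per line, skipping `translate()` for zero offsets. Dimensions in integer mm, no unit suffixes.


translate([125, 410, 0]) cube([244, 534, 25]);
translate([125, 410, 25]) cube([244, 25, 205]);
translate([125, 919, 25]) cube([244, 25, 205]);
translate([125, 435, 25]) cube([25, 484, 205]);
translate([344, 435, 25]) cube([25, 484, 205]);


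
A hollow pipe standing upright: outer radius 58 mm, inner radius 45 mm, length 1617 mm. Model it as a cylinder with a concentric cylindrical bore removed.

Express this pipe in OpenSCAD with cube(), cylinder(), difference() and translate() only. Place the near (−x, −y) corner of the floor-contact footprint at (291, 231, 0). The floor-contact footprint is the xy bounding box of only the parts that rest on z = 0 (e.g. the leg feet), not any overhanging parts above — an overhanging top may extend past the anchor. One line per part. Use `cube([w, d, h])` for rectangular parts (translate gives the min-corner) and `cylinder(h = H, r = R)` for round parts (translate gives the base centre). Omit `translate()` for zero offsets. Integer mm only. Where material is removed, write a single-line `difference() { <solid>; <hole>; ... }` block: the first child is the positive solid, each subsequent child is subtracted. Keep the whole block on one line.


difference() { translate([349, 289, 0]) cylinder(h = 1617, r = 58); translate([349, 289, 0]) cylinder(h = 1617, r = 45); }


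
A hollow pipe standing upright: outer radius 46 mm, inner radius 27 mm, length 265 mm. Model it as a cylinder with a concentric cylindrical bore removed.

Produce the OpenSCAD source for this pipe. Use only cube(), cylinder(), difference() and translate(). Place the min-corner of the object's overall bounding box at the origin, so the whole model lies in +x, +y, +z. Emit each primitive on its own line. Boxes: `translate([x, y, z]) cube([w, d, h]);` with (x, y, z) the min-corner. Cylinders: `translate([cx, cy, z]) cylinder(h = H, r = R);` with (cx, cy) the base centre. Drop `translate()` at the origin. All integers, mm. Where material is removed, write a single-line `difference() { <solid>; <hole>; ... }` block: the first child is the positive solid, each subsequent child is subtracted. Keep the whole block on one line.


difference() { translate([46, 46, 0]) cylinder(h = 265, r = 46); translate([46, 46, 0]) cylinder(h = 265, r = 27); }


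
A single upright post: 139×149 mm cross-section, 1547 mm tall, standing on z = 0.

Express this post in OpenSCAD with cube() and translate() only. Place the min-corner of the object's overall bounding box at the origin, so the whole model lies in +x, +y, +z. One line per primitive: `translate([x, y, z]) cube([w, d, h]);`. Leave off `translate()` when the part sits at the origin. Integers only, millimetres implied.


cube([139, 149, 1547]);


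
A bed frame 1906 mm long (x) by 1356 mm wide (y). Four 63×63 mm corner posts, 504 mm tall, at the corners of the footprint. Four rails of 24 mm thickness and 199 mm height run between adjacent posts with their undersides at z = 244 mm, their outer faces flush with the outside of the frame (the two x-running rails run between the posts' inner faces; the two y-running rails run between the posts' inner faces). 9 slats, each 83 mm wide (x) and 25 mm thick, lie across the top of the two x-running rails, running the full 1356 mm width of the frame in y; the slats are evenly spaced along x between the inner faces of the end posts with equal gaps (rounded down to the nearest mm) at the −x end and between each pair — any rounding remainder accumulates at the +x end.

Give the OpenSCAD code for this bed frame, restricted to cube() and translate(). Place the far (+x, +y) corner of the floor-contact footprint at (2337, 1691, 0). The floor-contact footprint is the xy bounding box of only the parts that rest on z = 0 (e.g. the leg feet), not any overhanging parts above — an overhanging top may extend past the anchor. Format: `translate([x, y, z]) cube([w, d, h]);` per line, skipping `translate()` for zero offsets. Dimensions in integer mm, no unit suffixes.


translate([431, 335, 0]) cube([63, 63, 504]);
translate([431, 1628, 0]) cube([63, 63, 504]);
translate([2274, 335, 0]) cube([63, 63, 504]);
translate([2274, 1628, 0]) cube([63, 63, 504]);
translate([494, 335, 244]) cube([1780, 24, 199]);
translate([494, 1667, 244]) cube([1780, 24, 199]);
translate([431, 398, 244]) cube([24, 1230, 199]);
translate([2313, 398, 244]) cube([24, 1230, 199]);
translate([597, 335, 443]) cube([83, 1356, 25]);
translate([783, 335, 443]) cube([83, 1356, 25]);
translate([969, 335, 443]) cube([83, 1356, 25]);
translate([1155, 335, 443]) cube([83, 1356, 25]);
translate([1341, 335, 443]) cube([83, 1356, 25]);
translate([1527, 335, 443]) cube([83, 1356, 25]);
translate([1713, 335, 443]) cube([83, 1356, 25]);
translate([1899, 335, 443]) cube([83, 1356, 25]);
translate([2085, 335, 443]) cube([83, 1356, 25]);


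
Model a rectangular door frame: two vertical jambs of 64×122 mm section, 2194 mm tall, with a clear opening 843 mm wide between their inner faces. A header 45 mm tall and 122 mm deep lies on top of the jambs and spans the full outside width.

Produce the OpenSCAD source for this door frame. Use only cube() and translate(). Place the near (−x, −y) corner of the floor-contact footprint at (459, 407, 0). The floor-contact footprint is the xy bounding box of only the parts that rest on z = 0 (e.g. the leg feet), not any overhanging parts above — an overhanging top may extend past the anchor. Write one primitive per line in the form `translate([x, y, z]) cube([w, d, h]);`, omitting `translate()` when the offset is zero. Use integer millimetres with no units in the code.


translate([459, 407, 0]) cube([64, 122, 2194]);
translate([1366, 407, 0]) cube([64, 122, 2194]);
translate([459, 407, 2194]) cube([971, 122, 45]);


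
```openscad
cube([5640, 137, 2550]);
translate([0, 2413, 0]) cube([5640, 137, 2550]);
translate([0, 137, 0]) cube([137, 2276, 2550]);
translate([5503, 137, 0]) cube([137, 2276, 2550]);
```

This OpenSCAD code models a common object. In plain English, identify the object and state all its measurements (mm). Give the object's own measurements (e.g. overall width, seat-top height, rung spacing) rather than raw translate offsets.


The wall frame of a small rectangular building: four walls, each 2550 mm tall and 137 mm thick, enclosing a footprint 5640 mm (x) by 2550 mm (y) outside-to-outside, with no floor or roof. The front and back walls (the −y and +y sides) span the full width; the two side walls fit between them.


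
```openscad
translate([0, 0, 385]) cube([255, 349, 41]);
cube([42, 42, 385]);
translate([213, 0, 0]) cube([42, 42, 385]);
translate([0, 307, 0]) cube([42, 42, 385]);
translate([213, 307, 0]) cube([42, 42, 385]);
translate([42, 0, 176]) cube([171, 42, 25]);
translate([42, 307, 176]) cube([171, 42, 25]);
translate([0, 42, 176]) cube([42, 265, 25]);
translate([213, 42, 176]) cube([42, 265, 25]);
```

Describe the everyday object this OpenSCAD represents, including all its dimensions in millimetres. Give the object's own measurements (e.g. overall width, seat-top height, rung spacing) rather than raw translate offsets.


A simple wooden stool: a rectangular seat 255 mm (x) by 349 mm (y), 41 mm thick, top face at z = 426 mm, on four square legs, each 42×42 mm in cross-section. The legs rest on z = 0, each flush with a corner of the seat. Four stretchers, 42 mm wide and 25 mm tall, connect adjacent legs with their undersides at z = 176 mm, each running between the inner faces of the legs it joins and aligned with the legs' outer faces on the other axis.


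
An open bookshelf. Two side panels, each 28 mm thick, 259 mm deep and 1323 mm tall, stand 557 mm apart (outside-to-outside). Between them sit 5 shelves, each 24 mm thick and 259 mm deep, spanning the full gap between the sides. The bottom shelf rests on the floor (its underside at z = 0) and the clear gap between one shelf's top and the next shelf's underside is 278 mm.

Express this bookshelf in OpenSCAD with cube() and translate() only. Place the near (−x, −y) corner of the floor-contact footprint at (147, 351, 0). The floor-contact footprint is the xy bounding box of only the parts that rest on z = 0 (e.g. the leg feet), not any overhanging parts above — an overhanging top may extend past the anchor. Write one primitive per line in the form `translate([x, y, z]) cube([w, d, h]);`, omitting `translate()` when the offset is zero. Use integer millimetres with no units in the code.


translate([147, 351, 0]) cube([28, 259, 1323]);
translate([676, 351, 0]) cube([28, 259, 1323]);
translate([175, 351, 0]) cube([501, 259, 24]);
translate([175, 351, 302]) cube([501, 259, 24]);
translate([175, 351, 604]) cube([501, 259, 24]);
translate([175, 351, 906]) cube([501, 259, 24]);
translate([175, 351, 1208]) cube([501, 259, 24]);
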